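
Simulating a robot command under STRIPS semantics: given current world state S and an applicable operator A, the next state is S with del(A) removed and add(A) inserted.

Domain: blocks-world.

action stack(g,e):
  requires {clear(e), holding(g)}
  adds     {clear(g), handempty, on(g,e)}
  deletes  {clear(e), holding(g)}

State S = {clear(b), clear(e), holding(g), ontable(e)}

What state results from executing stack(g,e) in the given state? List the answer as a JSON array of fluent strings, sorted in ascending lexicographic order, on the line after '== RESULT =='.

Progress:
  pre ⊆ S: {clear(e), holding(g)} ⊆ S  — applicable
  S \ del = {clear(b), ontable(e)}
  ∪ add   = {clear(b), clear(g), handempty, on(g,e), ontable(e)}

== RESULT ==
["clear(b)", "clear(g)", "handempty", "on(g,e)", "ontable(e)"]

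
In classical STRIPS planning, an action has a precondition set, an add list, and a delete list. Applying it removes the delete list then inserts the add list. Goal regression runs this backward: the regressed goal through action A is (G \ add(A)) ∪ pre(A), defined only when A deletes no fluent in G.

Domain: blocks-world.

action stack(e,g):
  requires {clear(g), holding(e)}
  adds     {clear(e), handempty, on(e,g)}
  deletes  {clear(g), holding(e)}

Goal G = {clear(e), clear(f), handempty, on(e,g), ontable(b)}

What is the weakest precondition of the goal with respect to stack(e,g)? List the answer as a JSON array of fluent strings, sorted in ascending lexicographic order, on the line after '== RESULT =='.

Compute (G \ add) ∪ pre:
  G ∩ del = {}  (empty — regression defined)
  G \ add = {clear(e), clear(f), handempty, on(e,g), ontable(b)} \ {clear(e), handempty, on(e,g)} = {clear(f), ontable(b)}
  ∪ pre   = {clear(f), ontable(b)} ∪ {clear(g), holding(e)}
          = {clear(f), clear(g), holding(e), ontable(b)}

== RESULT ==
["clear(f)", "clear(g)", "holding(e)", "ontable(b)"]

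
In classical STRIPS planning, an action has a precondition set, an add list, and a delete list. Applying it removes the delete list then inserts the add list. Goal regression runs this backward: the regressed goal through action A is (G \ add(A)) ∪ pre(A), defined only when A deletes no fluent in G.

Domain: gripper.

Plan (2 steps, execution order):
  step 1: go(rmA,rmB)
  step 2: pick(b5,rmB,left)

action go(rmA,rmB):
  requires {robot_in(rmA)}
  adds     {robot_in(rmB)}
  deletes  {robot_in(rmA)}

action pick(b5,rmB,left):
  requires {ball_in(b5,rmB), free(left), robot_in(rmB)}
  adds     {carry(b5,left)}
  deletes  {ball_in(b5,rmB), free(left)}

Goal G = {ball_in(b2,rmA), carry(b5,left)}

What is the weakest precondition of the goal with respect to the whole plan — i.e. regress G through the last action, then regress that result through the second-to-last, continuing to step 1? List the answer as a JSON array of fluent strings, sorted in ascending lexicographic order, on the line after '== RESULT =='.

Work backward from the goal:
  through step 2 (pick(b5,rmB,left)): drop {carry(b5,left)}, keep {ball_in(b2,rmA)}, require {ball_in(b5,rmB), free(left), robot_in(rmB)}
    → {ball_in(b2,rmA), ball_in(b5,rmB), free(left), robot_in(rmB)}
  through step 1 (go(rmA,rmB)): drop {robot_in(rmB)}, keep {ball_in(b2,rmA), ball_in(b5,rmB), free(left)}, require {robot_in(rmA)}
    → {ball_in(b2,rmA), ball_in(b5,rmB), free(left), robot_in(rmA)}

== RESULT ==
["ball_in(b2,rmA)", "ball_in(b5,rmB)", "free(left)", "robot_in(rmA)"]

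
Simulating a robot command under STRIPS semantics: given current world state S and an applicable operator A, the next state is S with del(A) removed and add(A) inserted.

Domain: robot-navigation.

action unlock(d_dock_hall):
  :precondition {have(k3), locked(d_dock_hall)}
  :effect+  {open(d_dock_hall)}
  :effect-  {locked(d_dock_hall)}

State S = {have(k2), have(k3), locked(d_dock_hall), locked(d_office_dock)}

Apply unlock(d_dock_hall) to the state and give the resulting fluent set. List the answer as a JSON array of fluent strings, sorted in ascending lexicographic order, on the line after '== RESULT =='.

Progress:
  pre ⊆ S: {have(k3), locked(d_dock_hall)} ⊆ S  — applicable
  S \ del = {have(k2), have(k3), locked(d_office_dock)}
  ∪ add   = {have(k2), have(k3), locked(d_office_dock), open(d_dock_hall)}

== RESULT ==
["have(k2)", "have(k3)", "locked(d_office_dock)", "open(d_dock_hall)"]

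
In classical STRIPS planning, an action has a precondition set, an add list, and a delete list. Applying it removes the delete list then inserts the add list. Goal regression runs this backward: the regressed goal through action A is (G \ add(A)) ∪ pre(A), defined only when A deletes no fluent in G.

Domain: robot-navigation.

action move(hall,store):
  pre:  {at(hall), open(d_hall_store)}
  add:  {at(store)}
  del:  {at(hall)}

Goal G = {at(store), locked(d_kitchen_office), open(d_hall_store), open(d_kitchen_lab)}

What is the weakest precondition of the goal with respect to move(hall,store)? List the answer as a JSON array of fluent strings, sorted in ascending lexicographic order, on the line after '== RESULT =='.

Regress:
  G ∩ del = {}  (empty — regression defined)
  G \ add = {at(store), locked(d_kitchen_office), open(d_hall_store), open(d_kitchen_lab)} \ {at(store)} = {locked(d_kitchen_office), open(d_hall_store), open(d_kitchen_lab)}
  ∪ pre   = {locked(d_kitchen_office), open(d_hall_store), open(d_kitchen_lab)} ∪ {at(hall), open(d_hall_store)}
          = {at(hall), locked(d_kitchen_office), open(d_hall_store), open(d_kitchen_lab)}

== RESULT ==
["at(hall)", "locked(d_kitchen_office)", "open(d_hall_store)", "open(d_kitchen_lab)"]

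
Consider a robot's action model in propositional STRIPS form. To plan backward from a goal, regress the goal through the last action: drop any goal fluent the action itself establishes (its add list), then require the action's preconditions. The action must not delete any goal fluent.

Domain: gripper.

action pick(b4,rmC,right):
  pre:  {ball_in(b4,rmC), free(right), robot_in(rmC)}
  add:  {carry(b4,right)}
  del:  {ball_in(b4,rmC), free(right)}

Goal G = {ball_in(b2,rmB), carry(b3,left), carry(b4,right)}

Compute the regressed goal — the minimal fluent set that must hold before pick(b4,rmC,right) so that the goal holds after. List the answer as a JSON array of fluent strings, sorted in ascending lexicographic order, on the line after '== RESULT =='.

Compute (G \ add) ∪ pre:
  G ∩ del = {}  (empty — regression defined)
  G \ add = {ball_in(b2,rmB), carry(b3,left), carry(b4,right)} \ {carry(b4,right)} = {ball_in(b2,rmB), carry(b3,left)}
  ∪ pre   = {ball_in(b2,rmB), carry(b3,left)} ∪ {ball_in(b4,rmC), free(right), robot_in(rmC)}
          = {ball_in(b2,rmB), ball_in(b4,rmC), carry(b3,left), free(right), robot_in(rmC)}

== RESULT ==
["ball_in(b2,rmB)", "ball_in(b4,rmC)", "carry(b3,left)", "free(right)", "robot_in(rmC)"]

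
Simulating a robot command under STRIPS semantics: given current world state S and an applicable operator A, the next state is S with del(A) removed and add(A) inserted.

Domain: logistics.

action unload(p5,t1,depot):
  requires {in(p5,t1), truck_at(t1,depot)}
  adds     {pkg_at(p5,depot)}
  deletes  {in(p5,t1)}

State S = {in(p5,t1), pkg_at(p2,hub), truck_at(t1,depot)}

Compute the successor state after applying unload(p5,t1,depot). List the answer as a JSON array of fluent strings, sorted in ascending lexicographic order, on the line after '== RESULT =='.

Progress:
  pre ⊆ S: {in(p5,t1), truck_at(t1,depot)} ⊆ S  — applicable
  S \ del = {pkg_at(p2,hub), truck_at(t1,depot)}
  ∪ add   = {pkg_at(p2,hub), pkg_at(p5,depot), truck_at(t1,depot)}

== RESULT ==
["pkg_at(p2,hub)", "pkg_at(p5,depot)", "truck_at(t1,depot)"]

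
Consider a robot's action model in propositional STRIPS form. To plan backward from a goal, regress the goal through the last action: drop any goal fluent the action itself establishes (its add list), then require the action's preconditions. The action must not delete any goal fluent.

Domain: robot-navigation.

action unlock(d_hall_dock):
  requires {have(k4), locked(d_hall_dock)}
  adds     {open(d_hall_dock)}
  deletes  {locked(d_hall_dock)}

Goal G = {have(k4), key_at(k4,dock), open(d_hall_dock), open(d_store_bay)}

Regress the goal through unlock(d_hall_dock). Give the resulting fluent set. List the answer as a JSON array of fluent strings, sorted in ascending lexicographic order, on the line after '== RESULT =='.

Compute (G \ add) ∪ pre:
  G ∩ del = {}  (empty — regression defined)
  G \ add = {have(k4), key_at(k4,dock), open(d_hall_dock), open(d_store_bay)} \ {open(d_hall_dock)} = {have(k4), key_at(k4,dock), open(d_store_bay)}
  ∪ pre   = {have(k4), key_at(k4,dock), open(d_store_bay)} ∪ {have(k4), locked(d_hall_dock)}
          = {have(k4), key_at(k4,dock), locked(d_hall_dock), open(d_store_bay)}

== RESULT ==
["have(k4)", "key_at(k4,dock)", "locked(d_hall_dock)", "open(d_store_bay)"]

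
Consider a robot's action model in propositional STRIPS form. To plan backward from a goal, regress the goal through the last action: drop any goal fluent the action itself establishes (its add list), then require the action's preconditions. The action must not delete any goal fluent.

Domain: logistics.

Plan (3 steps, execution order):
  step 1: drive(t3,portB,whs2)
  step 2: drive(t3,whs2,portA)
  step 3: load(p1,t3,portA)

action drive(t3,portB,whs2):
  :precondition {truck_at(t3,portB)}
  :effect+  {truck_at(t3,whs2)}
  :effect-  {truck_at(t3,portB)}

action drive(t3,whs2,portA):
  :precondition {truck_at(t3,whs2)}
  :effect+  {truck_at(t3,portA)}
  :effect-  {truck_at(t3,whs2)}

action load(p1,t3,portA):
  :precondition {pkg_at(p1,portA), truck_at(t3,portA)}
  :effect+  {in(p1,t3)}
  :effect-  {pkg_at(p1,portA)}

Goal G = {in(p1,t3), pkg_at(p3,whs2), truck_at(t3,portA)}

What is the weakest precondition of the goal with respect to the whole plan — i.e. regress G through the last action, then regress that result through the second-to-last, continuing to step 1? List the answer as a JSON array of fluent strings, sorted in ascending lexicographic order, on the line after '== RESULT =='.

Regress step by step:
  through step 3 (load(p1,t3,portA)): drop {in(p1,t3)}, keep {pkg_at(p3,whs2), truck_at(t3,portA)}, require {pkg_at(p1,portA), truck_at(t3,portA)}
    → {pkg_at(p1,portA), pkg_at(p3,whs2), truck_at(t3,portA)}
  through step 2 (drive(t3,whs2,portA)): drop {truck_at(t3,portA)}, keep {pkg_at(p1,portA), pkg_at(p3,whs2)}, require {truck_at(t3,whs2)}
    → {pkg_at(p1,portA), pkg_at(p3,whs2), truck_at(t3,whs2)}
  through step 1 (drive(t3,portB,whs2)): drop {truck_at(t3,whs2)}, keep {pkg_at(p1,portA), pkg_at(p3,whs2)}, require {truck_at(t3,portB)}
    → {pkg_at(p1,portA), pkg_at(p3,whs2), truck_at(t3,portB)}

== RESULT ==
["pkg_at(p1,portA)", "pkg_at(p3,whs2)", "truck_at(t3,portB)"]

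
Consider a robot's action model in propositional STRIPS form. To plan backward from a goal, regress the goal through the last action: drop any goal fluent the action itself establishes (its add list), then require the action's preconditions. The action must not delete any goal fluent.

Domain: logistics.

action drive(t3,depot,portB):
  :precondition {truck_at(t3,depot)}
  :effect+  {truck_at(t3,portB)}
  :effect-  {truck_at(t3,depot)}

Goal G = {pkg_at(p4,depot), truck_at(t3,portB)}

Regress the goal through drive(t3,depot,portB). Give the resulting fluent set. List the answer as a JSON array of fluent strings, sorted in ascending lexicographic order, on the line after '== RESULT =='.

Regress:
  G ∩ del = {}  (empty — regression defined)
  G \ add = {pkg_at(p4,depot), truck_at(t3,portB)} \ {truck_at(t3,portB)} = {pkg_at(p4,depot)}
  ∪ pre   = {pkg_at(p4,depot)} ∪ {truck_at(t3,depot)}
          = {pkg_at(p4,depot), truck_at(t3,depot)}

== RESULT ==
["pkg_at(p4,depot)", "truck_at(t3,depot)"]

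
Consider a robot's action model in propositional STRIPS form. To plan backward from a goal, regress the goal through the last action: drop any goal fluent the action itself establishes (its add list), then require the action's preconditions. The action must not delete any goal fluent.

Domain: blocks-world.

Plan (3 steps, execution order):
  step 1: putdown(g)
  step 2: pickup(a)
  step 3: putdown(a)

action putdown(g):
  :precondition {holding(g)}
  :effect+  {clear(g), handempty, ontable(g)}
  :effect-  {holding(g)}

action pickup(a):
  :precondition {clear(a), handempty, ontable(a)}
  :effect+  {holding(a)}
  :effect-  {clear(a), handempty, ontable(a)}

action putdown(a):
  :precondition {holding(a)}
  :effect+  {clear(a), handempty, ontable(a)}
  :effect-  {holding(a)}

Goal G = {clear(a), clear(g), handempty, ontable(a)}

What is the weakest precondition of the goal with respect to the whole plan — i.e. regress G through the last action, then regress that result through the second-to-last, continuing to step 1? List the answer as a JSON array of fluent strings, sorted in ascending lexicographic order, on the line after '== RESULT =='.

Regress step by step:
  through step 3 (putdown(a)): drop {clear(a), handempty, ontable(a)}, keep {clear(g)}, require {holding(a)}
    → {clear(g), holding(a)}
  through step 2 (pickup(a)): drop {holding(a)}, keep {clear(g)}, require {clear(a), handempty, ontable(a)}
    → {clear(a), clear(g), handempty, ontable(a)}
  through step 1 (putdown(g)): drop {clear(g), handempty}, keep {clear(a), ontable(a)}, require {holding(g)}
    → {clear(a), holding(g), ontable(a)}

== RESULT ==
["clear(a)", "holding(g)", "ontable(a)"]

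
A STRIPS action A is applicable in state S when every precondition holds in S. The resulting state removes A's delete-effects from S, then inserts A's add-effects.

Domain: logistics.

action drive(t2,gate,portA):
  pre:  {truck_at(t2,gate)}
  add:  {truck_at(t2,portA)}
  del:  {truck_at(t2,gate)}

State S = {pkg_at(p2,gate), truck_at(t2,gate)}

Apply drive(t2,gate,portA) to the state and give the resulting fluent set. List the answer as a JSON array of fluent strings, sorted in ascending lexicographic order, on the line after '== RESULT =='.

Compute (S \ del) ∪ add:
  pre ⊆ S: {truck_at(t2,gate)} ⊆ S  — applicable
  S \ del = {pkg_at(p2,gate)}
  ∪ add   = {pkg_at(p2,gate), truck_at(t2,portA)}

== RESULT ==
["pkg_at(p2,gate)", "truck_at(t2,portA)"]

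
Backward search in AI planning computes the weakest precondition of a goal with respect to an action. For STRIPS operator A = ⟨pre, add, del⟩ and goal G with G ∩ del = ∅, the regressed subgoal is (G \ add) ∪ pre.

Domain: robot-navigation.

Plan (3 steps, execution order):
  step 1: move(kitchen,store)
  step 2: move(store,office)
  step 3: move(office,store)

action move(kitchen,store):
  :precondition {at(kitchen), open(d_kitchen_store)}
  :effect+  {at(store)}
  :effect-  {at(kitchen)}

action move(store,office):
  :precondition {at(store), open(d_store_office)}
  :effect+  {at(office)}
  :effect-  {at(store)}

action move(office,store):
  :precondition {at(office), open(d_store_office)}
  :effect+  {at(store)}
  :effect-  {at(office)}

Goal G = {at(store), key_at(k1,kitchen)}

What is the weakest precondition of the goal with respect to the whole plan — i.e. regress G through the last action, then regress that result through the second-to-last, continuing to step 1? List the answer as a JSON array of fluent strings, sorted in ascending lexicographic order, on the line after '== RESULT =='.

Regress step by step:
  through step 3 (move(office,store)): drop {at(store)}, keep {key_at(k1,kitchen)}, require {at(office), open(d_store_office)}
    → {at(office), key_at(k1,kitchen), open(d_store_office)}
  through step 2 (move(store,office)): drop {at(office)}, keep {key_at(k1,kitchen), open(d_store_office)}, require {at(store), open(d_store_office)}
    → {at(store), key_at(k1,kitchen), open(d_store_office)}
  through step 1 (move(kitchen,store)): drop {at(store)}, keep {key_at(k1,kitchen), open(d_store_office)}, require {at(kitchen), open(d_kitchen_store)}
    → {at(kitchen), key_at(k1,kitchen), open(d_kitchen_store), open(d_store_office)}

== RESULT ==
["at(kitchen)", "key_at(k1,kitchen)", "open(d_kitchen_store)", "open(d_store_office)"]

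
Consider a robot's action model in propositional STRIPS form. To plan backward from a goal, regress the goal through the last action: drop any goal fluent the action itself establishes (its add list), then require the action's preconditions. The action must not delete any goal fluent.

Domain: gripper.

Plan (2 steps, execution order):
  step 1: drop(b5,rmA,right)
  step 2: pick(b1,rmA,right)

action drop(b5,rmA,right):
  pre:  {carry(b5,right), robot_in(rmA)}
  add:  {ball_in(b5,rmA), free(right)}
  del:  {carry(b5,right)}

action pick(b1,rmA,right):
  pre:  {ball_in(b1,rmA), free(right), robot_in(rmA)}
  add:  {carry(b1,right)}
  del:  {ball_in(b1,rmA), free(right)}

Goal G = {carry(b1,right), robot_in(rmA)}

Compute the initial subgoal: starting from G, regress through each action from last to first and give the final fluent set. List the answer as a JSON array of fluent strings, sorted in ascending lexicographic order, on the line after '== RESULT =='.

Regress step by step:
  through step 2 (pick(b1,rmA,right)): drop {carry(b1,right)}, keep {robot_in(rmA)}, require {ball_in(b1,rmA), free(right), robot_in(rmA)}
    → {ball_in(b1,rmA), free(right), robot_in(rmA)}
  through step 1 (drop(b5,rmA,right)): drop {free(right)}, keep {ball_in(b1,rmA), robot_in(rmA)}, require {carry(b5,right), robot_in(rmA)}
    → {ball_in(b1,rmA), carry(b5,right), robot_in(rmA)}

== RESULT ==
["ball_in(b1,rmA)", "carry(b5,right)", "robot_in(rmA)"]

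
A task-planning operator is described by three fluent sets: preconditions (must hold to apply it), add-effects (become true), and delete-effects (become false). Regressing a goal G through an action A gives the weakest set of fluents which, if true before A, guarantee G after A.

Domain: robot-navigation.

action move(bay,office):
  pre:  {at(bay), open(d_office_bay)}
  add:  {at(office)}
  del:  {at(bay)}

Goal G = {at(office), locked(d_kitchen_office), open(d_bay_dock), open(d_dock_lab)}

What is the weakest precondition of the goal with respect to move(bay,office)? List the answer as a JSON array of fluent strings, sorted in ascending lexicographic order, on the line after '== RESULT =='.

Compute (G \ add) ∪ pre:
  G ∩ del = {}  (empty — regression defined)
  G \ add = {at(office), locked(d_kitchen_office), open(d_bay_dock), open(d_dock_lab)} \ {at(office)} = {locked(d_kitchen_office), open(d_bay_dock), open(d_dock_lab)}
  ∪ pre   = {locked(d_kitchen_office), open(d_bay_dock), open(d_dock_lab)} ∪ {at(bay), open(d_office_bay)}
          = {at(bay), locked(d_kitchen_office), open(d_bay_dock), open(d_dock_lab), open(d_office_bay)}

== RESULT ==
["at(bay)", "locked(d_kitchen_office)", "open(d_bay_dock)", "open(d_dock_lab)", "open(d_office_bay)"]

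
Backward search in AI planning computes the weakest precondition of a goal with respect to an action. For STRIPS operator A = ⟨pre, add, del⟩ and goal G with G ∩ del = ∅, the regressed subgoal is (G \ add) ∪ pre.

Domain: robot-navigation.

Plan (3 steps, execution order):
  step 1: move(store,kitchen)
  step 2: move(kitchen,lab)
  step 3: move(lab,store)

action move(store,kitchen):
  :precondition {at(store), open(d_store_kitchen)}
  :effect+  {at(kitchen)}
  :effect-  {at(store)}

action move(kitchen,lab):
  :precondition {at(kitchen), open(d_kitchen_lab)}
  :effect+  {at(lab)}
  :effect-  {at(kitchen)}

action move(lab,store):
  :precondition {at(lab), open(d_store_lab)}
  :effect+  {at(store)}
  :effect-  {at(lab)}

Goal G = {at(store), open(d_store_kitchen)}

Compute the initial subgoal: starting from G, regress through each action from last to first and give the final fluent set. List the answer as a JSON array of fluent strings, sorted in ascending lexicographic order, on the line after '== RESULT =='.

Work backward from the goal:
  through step 3 (move(lab,store)): drop {at(store)}, keep {open(d_store_kitchen)}, require {at(lab), open(d_store_lab)}
    → {at(lab), open(d_store_kitchen), open(d_store_lab)}
  through step 2 (move(kitchen,lab)): drop {at(lab)}, keep {open(d_store_kitchen), open(d_store_lab)}, require {at(kitchen), open(d_kitchen_lab)}
    → {at(kitchen), open(d_kitchen_lab), open(d_store_kitchen), open(d_store_lab)}
  through step 1 (move(store,kitchen)): drop {at(kitchen)}, keep {open(d_kitchen_lab), open(d_store_kitchen), open(d_store_lab)}, require {at(store), open(d_store_kitchen)}
    → {at(store), open(d_kitchen_lab), open(d_store_kitchen), open(d_store_lab)}

== RESULT ==
["at(store)", "open(d_kitchen_lab)", "open(d_store_kitchen)", "open(d_store_lab)"]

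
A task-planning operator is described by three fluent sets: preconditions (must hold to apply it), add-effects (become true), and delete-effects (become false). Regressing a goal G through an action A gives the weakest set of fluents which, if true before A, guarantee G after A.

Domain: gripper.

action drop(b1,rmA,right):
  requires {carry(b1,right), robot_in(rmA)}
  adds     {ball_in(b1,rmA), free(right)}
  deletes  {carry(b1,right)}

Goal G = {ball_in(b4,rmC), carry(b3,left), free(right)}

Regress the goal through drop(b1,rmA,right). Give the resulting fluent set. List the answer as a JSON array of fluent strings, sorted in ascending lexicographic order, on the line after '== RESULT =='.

Compute (G \ add) ∪ pre:
  G ∩ del = {}  (empty — regression defined)
  G \ add = {ball_in(b4,rmC), carry(b3,left), free(right)} \ {ball_in(b1,rmA), free(right)} = {ball_in(b4,rmC), carry(b3,left)}
  ∪ pre   = {ball_in(b4,rmC), carry(b3,left)} ∪ {carry(b1,right), robot_in(rmA)}
          = {ball_in(b4,rmC), carry(b1,right), carry(b3,left), robot_in(rmA)}

== RESULT ==
["ball_in(b4,rmC)", "carry(b1,right)", "carry(b3,left)", "robot_in(rmA)"]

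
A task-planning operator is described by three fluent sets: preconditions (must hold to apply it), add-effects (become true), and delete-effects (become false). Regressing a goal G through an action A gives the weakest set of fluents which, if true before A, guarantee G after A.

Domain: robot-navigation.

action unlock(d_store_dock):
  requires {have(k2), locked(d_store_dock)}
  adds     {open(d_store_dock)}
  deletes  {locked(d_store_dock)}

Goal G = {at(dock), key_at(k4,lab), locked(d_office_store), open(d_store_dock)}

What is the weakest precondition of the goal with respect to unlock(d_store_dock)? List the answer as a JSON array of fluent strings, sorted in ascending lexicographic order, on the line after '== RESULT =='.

Regress:
  G ∩ del = {}  (empty — regression defined)
  G \ add = {at(dock), key_at(k4,lab), locked(d_office_store), open(d_store_dock)} \ {open(d_store_dock)} = {at(dock), key_at(k4,lab), locked(d_office_store)}
  ∪ pre   = {at(dock), key_at(k4,lab), locked(d_office_store)} ∪ {have(k2), locked(d_store_dock)}
          = {at(dock), have(k2), key_at(k4,lab), locked(d_office_store), locked(d_store_dock)}

== RESULT ==
["at(dock)", "have(k2)", "key_at(k4,lab)", "locked(d_office_store)", "locked(d_store_dock)"]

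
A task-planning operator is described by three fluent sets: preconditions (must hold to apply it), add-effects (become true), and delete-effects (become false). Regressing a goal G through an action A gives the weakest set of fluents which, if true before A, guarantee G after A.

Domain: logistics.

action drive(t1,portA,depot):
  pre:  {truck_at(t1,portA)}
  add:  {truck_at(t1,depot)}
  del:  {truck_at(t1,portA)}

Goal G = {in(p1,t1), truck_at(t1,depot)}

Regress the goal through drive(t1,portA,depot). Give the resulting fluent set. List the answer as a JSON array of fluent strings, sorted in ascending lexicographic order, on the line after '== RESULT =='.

Compute (G \ add) ∪ pre:
  G ∩ del = {}  (empty — regression defined)
  G \ add = {in(p1,t1), truck_at(t1,depot)} \ {truck_at(t1,depot)} = {in(p1,t1)}
  ∪ pre   = {in(p1,t1)} ∪ {truck_at(t1,portA)}
          = {in(p1,t1), truck_at(t1,portA)}

== RESULT ==
["in(p1,t1)", "truck_at(t1,portA)"]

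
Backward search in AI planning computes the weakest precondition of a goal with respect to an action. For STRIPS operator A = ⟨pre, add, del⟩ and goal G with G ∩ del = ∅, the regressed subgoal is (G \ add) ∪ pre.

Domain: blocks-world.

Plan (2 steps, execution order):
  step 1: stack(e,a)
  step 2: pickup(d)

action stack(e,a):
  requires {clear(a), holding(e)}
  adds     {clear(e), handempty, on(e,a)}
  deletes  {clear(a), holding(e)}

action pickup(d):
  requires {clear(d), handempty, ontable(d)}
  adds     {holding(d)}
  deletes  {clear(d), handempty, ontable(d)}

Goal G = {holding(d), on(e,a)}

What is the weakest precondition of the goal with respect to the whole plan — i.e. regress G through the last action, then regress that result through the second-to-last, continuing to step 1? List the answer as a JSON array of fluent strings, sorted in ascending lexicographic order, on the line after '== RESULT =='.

Work backward from the goal:
  through step 2 (pickup(d)): drop {holding(d)}, keep {on(e,a)}, require {clear(d), handempty, ontable(d)}
    → {clear(d), handempty, on(e,a), ontable(d)}
  through step 1 (stack(e,a)): drop {handempty, on(e,a)}, keep {clear(d), ontable(d)}, require {clear(a), holding(e)}
    → {clear(a), clear(d), holding(e), ontable(d)}

== RESULT ==
["clear(a)", "clear(d)", "holding(e)", "ontable(d)"]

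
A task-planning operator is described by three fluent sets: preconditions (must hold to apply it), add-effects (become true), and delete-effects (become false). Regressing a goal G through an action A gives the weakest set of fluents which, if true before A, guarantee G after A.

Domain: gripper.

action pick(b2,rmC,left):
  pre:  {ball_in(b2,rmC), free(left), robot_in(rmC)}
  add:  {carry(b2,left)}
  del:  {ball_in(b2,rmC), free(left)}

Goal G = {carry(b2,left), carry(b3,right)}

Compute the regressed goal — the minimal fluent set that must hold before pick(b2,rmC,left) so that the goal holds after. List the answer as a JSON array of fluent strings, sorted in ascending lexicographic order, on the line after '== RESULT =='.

Regress:
  G ∩ del = {}  (empty — regression defined)
  G \ add = {carry(b2,left), carry(b3,right)} \ {carry(b2,left)} = {carry(b3,right)}
  ∪ pre   = {carry(b3,right)} ∪ {ball_in(b2,rmC), free(left), robot_in(rmC)}
          = {ball_in(b2,rmC), carry(b3,right), free(left), robot_in(rmC)}

== RESULT ==
["ball_in(b2,rmC)", "carry(b3,right)", "free(left)", "robot_in(rmC)"]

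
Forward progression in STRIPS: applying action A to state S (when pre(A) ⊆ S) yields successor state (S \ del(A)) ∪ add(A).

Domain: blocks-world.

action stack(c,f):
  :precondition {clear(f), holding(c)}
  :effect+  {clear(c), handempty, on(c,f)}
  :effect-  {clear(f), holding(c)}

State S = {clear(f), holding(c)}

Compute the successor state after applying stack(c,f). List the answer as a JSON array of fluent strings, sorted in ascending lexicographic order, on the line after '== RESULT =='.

Compute (S \ del) ∪ add:
  pre ⊆ S: {clear(f), holding(c)} ⊆ S  — applicable
  S \ del = {}
  ∪ add   = {clear(c), handempty, on(c,f)}

== RESULT ==
["clear(c)", "handempty", "on(c,f)"]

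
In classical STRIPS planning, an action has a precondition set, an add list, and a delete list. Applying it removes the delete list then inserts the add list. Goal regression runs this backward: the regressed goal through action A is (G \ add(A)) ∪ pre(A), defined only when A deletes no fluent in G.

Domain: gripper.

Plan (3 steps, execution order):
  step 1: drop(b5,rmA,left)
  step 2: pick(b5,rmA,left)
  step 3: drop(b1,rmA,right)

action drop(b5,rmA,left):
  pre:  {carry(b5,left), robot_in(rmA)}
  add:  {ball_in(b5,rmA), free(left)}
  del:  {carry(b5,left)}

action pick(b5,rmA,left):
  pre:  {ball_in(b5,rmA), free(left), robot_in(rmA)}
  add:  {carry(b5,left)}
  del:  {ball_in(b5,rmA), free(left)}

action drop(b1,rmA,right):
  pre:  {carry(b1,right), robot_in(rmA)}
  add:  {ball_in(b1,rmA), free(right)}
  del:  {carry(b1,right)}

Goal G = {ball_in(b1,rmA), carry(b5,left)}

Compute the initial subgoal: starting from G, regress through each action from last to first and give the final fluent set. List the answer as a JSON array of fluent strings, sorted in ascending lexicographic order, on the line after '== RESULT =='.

Work backward from the goal:
  through step 3 (drop(b1,rmA,right)): drop {ball_in(b1,rmA)}, keep {carry(b5,left)}, require {carry(b1,right), robot_in(rmA)}
    → {carry(b1,right), carry(b5,left), robot_in(rmA)}
  through step 2 (pick(b5,rmA,left)): drop {carry(b5,left)}, keep {carry(b1,right), robot_in(rmA)}, require {ball_in(b5,rmA), free(left), robot_in(rmA)}
    → {ball_in(b5,rmA), carry(b1,right), free(left), robot_in(rmA)}
  through step 1 (drop(b5,rmA,left)): drop {ball_in(b5,rmA), free(left)}, keep {carry(b1,right), robot_in(rmA)}, require {carry(b5,left), robot_in(rmA)}
    → {carry(b1,right), carry(b5,left), robot_in(rmA)}

== RESULT ==
["carry(b1,right)", "carry(b5,left)", "robot_in(rmA)"]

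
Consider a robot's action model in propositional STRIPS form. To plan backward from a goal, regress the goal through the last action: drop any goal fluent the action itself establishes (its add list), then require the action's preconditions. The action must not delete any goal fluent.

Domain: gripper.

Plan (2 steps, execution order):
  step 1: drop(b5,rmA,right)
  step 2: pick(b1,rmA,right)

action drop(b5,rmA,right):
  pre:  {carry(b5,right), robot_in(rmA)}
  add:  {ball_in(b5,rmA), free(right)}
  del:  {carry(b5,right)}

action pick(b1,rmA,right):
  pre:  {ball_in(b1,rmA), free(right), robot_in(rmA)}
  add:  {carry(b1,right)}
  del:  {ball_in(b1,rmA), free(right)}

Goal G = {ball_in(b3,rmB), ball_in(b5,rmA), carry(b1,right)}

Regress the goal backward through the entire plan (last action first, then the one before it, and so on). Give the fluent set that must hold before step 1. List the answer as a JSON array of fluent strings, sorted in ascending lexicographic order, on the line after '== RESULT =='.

Work backward from the goal:
  through step 2 (pick(b1,rmA,right)): drop {carry(b1,right)}, keep {ball_in(b3,rmB), ball_in(b5,rmA)}, require {ball_in(b1,rmA), free(right), robot_in(rmA)}
    → {ball_in(b1,rmA), ball_in(b3,rmB), ball_in(b5,rmA), free(right), robot_in(rmA)}
  through step 1 (drop(b5,rmA,right)): drop {ball_in(b5,rmA), free(right)}, keep {ball_in(b1,rmA), ball_in(b3,rmB), robot_in(rmA)}, require {carry(b5,right), robot_in(rmA)}
    → {ball_in(b1,rmA), ball_in(b3,rmB), carry(b5,right), robot_in(rmA)}

== RESULT ==
["ball_in(b1,rmA)", "ball_in(b3,rmB)", "carry(b5,right)", "robot_in(rmA)"]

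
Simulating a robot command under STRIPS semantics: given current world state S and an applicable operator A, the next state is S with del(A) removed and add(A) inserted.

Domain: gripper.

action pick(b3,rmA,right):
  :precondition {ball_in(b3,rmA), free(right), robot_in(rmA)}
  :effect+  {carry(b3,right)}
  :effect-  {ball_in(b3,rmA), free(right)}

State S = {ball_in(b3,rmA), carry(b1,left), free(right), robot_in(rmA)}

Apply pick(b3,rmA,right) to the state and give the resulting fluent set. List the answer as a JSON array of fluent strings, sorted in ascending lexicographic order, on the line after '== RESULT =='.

Compute (S \ del) ∪ add:
  pre ⊆ S: {ball_in(b3,rmA), free(right), robot_in(rmA)} ⊆ S  — applicable
  S \ del = {carry(b1,left), robot_in(rmA)}
  ∪ add   = {carry(b1,left), carry(b3,right), robot_in(rmA)}

== RESULT ==
["carry(b1,left)", "carry(b3,right)", "robot_in(rmA)"]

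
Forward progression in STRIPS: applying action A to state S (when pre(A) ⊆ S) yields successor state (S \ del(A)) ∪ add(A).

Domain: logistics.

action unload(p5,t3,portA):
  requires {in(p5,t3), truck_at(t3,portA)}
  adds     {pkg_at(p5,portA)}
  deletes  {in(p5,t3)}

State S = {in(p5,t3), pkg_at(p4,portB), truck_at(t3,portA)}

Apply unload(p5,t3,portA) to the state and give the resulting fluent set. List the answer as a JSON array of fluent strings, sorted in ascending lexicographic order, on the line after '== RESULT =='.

Progress:
  pre ⊆ S: {in(p5,t3), truck_at(t3,portA)} ⊆ S  — applicable
  S \ del = {pkg_at(p4,portB), truck_at(t3,portA)}
  ∪ add   = {pkg_at(p4,portB), pkg_at(p5,portA), truck_at(t3,portA)}

== RESULT ==
["pkg_at(p4,portB)", "pkg_at(p5,portA)", "truck_at(t3,portA)"]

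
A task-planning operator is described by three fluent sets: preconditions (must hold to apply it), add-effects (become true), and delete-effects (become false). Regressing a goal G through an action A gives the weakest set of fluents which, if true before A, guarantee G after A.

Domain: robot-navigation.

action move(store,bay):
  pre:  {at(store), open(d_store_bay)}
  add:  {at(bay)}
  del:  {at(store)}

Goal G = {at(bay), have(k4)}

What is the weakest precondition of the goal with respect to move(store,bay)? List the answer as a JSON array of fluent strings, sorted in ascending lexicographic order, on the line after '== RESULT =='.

Regress:
  G ∩ del = {}  (empty — regression defined)
  G \ add = {at(bay), have(k4)} \ {at(bay)} = {have(k4)}
  ∪ pre   = {have(k4)} ∪ {at(store), open(d_store_bay)}
          = {at(store), have(k4), open(d_store_bay)}

== RESULT ==
["at(store)", "have(k4)", "open(d_store_bay)"]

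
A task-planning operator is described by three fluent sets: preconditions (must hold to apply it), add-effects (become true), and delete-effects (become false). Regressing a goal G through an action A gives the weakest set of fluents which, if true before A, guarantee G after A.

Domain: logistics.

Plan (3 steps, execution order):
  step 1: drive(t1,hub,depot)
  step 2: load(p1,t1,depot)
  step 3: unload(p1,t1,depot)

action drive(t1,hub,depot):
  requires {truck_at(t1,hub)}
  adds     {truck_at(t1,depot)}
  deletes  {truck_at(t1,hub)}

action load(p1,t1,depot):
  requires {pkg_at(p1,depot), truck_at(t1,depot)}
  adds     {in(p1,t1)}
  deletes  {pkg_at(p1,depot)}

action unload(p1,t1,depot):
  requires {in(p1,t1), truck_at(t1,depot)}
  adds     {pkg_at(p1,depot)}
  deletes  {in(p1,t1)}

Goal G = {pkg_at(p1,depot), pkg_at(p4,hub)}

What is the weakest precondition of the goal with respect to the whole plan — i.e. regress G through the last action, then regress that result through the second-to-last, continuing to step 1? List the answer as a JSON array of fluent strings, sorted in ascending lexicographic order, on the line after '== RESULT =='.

Work backward from the goal:
  through step 3 (unload(p1,t1,depot)): drop {pkg_at(p1,depot)}, keep {pkg_at(p4,hub)}, require {in(p1,t1), truck_at(t1,depot)}
    → {in(p1,t1), pkg_at(p4,hub), truck_at(t1,depot)}
  through step 2 (load(p1,t1,depot)): drop {in(p1,t1)}, keep {pkg_at(p4,hub), truck_at(t1,depot)}, require {pkg_at(p1,depot), truck_at(t1,depot)}
    → {pkg_at(p1,depot), pkg_at(p4,hub), truck_at(t1,depot)}
  through step 1 (drive(t1,hub,depot)): drop {truck_at(t1,depot)}, keep {pkg_at(p1,depot), pkg_at(p4,hub)}, require {truck_at(t1,hub)}
    → {pkg_at(p1,depot), pkg_at(p4,hub), truck_at(t1,hub)}

== RESULT ==
["pkg_at(p1,depot)", "pkg_at(p4,hub)", "truck_at(t1,hub)"]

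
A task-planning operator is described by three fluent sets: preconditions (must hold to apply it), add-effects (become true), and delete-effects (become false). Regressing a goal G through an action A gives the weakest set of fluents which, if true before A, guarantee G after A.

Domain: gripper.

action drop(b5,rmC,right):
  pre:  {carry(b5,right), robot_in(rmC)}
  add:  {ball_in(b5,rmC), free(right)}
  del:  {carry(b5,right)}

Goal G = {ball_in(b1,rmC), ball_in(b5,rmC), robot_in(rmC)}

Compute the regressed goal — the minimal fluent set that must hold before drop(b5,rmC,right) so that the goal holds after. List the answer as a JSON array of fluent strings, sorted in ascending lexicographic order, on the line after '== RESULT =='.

Compute (G \ add) ∪ pre:
  G ∩ del = {}  (empty — regression defined)
  G \ add = {ball_in(b1,rmC), ball_in(b5,rmC), robot_in(rmC)} \ {ball_in(b5,rmC), free(right)} = {ball_in(b1,rmC), robot_in(rmC)}
  ∪ pre   = {ball_in(b1,rmC), robot_in(rmC)} ∪ {carry(b5,right), robot_in(rmC)}
          = {ball_in(b1,rmC), carry(b5,right), robot_in(rmC)}

== RESULT ==
["ball_in(b1,rmC)", "carry(b5,right)", "robot_in(rmC)"]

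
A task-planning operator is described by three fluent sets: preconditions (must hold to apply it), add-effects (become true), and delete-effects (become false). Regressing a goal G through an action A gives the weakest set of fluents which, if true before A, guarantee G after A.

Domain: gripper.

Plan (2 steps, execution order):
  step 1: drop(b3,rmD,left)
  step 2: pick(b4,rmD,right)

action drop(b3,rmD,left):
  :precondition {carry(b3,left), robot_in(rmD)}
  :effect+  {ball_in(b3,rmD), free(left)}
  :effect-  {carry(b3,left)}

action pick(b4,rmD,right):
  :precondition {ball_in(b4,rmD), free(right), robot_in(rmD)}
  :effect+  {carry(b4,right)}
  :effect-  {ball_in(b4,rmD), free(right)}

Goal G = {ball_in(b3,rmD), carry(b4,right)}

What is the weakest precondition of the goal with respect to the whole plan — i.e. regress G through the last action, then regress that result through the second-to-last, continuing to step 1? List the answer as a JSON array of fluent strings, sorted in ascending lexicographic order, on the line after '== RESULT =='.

Work backward from the goal:
  through step 2 (pick(b4,rmD,right)): drop {carry(b4,right)}, keep {ball_in(b3,rmD)}, require {ball_in(b4,rmD), free(right), robot_in(rmD)}
    → {ball_in(b3,rmD), ball_in(b4,rmD), free(right), robot_in(rmD)}
  through step 1 (drop(b3,rmD,left)): drop {ball_in(b3,rmD)}, keep {ball_in(b4,rmD), free(right), robot_in(rmD)}, require {carry(b3,left), robot_in(rmD)}
    → {ball_in(b4,rmD), carry(b3,left), free(right), robot_in(rmD)}

== RESULT ==
["ball_in(b4,rmD)", "carry(b3,left)", "free(right)", "robot_in(rmD)"]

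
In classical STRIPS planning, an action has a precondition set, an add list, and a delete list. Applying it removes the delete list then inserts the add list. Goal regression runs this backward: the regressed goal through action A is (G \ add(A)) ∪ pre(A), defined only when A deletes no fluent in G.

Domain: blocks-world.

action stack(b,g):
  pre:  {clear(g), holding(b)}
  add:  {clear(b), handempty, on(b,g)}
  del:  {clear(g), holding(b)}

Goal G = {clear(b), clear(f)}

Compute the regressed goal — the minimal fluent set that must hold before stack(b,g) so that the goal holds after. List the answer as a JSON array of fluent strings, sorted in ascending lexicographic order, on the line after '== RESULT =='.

Regress:
  G ∩ del = {}  (empty — regression defined)
  G \ add = {clear(b), clear(f)} \ {clear(b), handempty, on(b,g)} = {clear(f)}
  ∪ pre   = {clear(f)} ∪ {clear(g), holding(b)}
          = {clear(f), clear(g), holding(b)}

== RESULT ==
["clear(f)", "clear(g)", "holding(b)"]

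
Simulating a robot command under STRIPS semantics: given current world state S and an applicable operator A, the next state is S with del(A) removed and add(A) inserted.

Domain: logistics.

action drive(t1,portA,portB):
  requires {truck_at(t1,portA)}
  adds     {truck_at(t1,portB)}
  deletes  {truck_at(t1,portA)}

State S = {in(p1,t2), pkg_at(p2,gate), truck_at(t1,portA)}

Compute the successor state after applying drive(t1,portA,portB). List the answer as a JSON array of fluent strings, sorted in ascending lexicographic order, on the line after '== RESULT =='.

Progress:
  pre ⊆ S: {truck_at(t1,portA)} ⊆ S  — applicable
  S \ del = {in(p1,t2), pkg_at(p2,gate)}
  ∪ add   = {in(p1,t2), pkg_at(p2,gate), truck_at(t1,portB)}

== RESULT ==
["in(p1,t2)", "pkg_at(p2,gate)", "truck_at(t1,portB)"]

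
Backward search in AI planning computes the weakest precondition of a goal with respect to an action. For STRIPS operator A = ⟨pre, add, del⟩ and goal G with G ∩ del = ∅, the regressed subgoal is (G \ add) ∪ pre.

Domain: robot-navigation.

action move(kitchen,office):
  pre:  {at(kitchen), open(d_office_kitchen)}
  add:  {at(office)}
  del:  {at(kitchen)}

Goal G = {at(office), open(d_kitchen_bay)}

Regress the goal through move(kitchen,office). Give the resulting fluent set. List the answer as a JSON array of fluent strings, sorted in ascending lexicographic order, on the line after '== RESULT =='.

Compute (G \ add) ∪ pre:
  G ∩ del = {}  (empty — regression defined)
  G \ add = {at(office), open(d_kitchen_bay)} \ {at(office)} = {open(d_kitchen_bay)}
  ∪ pre   = {open(d_kitchen_bay)} ∪ {at(kitchen), open(d_office_kitchen)}
          = {at(kitchen), open(d_kitchen_bay), open(d_office_kitchen)}

== RESULT ==
["at(kitchen)", "open(d_kitchen_bay)", "open(d_office_kitchen)"]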